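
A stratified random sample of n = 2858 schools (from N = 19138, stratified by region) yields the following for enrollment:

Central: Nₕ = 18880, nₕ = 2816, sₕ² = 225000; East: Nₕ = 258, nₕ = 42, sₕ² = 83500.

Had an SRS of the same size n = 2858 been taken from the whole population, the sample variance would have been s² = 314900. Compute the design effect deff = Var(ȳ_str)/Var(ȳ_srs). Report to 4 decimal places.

Var(ȳ_str) = Σ Wₕ²(1−fₕ)sₕ²/nₕ with Wₕ = Nₕ/19138:
  Central: (18880/19138)²·(1−2816/18880)·225000/2816 = 66.162583
  East: (258/19138)²·(1−42/258)·83500/42 = 0.30249454
  → Var(ȳ_str) = 66.465078.
Var(ȳ_srs) = (1 − 2858/19138)·314900/2858 = 93.72777.
deff = 66.465078 / 93.72777 = 0.7091.

0.7091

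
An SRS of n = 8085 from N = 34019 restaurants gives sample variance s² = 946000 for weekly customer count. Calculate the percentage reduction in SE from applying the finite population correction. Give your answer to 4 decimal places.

12.6880

f = n/N = 8085/34019 = 0.23766131.
SE_no-fpc = √(s²/n) = 10.816968; SE_fpc = √((1−f)s²/n) = 9.4445123.
Ratio = √(1−f) = 0.87312009. Reduction = 100·(1 − 0.87312009) = 12.6880%.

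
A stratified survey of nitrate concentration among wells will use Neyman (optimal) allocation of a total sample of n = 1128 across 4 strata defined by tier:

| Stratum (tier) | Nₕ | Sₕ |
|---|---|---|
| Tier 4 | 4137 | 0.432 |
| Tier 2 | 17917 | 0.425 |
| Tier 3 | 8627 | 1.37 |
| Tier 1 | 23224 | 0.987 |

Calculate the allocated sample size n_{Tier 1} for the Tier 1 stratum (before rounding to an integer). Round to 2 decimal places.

Neyman allocation: nₕ = n·NₕSₕ / Σⱼ NⱼSⱼ.
Σ NⱼSⱼ = 4137·0.432 + 17917·0.425 + 8627·1.37 + 23224·0.987 = 44142.987.
n_{Tier 1} = 1128·23224·0.987 / 44142.987 = 585.74.

585.74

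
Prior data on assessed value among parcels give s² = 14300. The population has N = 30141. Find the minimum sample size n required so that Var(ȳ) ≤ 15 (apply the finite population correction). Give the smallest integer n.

925

Without fpc, n₀ = s²/D = 14300/15 = 953.3333.
With fpc, (1 − n/N)·s²/n ≤ D requires n ≥ n₀/(1 + n₀/N) = 953.3333/(1 + 953.3333/30141) = 924.1047.
Rounding up, n = 925.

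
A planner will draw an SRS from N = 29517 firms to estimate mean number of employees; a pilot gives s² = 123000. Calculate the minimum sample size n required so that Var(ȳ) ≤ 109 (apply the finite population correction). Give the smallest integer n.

1087

Without fpc, n₀ = s²/D = 123000/109 = 1128.4404.
With fpc, (1 − n/N)·s²/n ≤ D requires n ≥ n₀/(1 + n₀/N) = 1128.4404/(1 + 1128.4404/29517) = 1086.8885.
Rounding up, n = 1087.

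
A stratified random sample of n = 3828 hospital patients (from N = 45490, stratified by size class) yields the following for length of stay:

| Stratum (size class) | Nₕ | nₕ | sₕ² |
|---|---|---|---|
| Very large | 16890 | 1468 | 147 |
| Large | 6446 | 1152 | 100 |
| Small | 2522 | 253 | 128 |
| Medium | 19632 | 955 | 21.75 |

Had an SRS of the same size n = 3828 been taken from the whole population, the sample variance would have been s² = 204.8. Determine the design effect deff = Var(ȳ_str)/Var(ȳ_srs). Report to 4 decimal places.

Var(ȳ_str) = Σ Wₕ²(1−fₕ)sₕ²/nₕ with Wₕ = Nₕ/45490:
  Very large: (16890/45490)²·(1−1468/16890)·147/1468 = 0.01260462
  Large: (6446/45490)²·(1−1152/6446)·100/1152 = 0.0014314952
  Small: (2522/45490)²·(1−253/2522)·128/253 = 0.0013990626
  Medium: (19632/45490)²·(1−955/19632)·21.75/955 = 0.0040354845
  → Var(ȳ_str) = 0.019470662.
Var(ȳ_srs) = (1 − 3828/45490)·204.8/3828 = 0.048998434.
deff = 0.019470662 / 0.048998434 = 0.3974.

0.3974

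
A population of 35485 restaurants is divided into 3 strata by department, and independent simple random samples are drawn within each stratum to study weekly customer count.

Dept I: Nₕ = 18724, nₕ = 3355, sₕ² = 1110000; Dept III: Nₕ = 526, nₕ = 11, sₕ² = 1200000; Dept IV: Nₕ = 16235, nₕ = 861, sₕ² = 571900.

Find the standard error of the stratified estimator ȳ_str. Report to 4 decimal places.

Var(ȳ_str) = Σₕ Wₕ²(1 − fₕ)sₕ²/nₕ with Wₕ = Nₕ/N, N = 35485.
Dept I: Wₕ = 0.52765957; term = 0.52765957²·(1 − 0.17918180)·1110000/3355 = 75.611017.
Dept III: Wₕ = 0.01482316; term = 0.01482316²·(1 − 0.02091255)·1200000/11 = 23.468856.
Dept IV: Wₕ = 0.45751726; term = 0.45751726²·(1 − 0.05303357)·571900/861 = 131.66383.
Sum = 230.7437.
SE = √(230.7437) = 15.1903.

15.1903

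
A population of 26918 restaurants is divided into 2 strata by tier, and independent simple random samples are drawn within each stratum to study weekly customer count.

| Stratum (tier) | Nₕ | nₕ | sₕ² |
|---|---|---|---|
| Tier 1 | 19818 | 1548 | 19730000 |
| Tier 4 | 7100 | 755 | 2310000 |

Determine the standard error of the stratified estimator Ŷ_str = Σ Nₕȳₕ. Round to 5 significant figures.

Var(Ŷ_str) = Σₕ Nₕ²(1 − fₕ)sₕ²/nₕ.
Tier 1: 19818²·(1 − 1548/19818)·19730000/1548 = 4.6148172 × 10^12.
Tier 4: 7100²·(1 − 755/7100)·2310000/755 = 1.3783357 × 10^11.
Sum = 4.7526508 × 10^12.
SE = √(4.7526508 × 10^12) = 2.1801 × 10^6.

2.1801 × 10^6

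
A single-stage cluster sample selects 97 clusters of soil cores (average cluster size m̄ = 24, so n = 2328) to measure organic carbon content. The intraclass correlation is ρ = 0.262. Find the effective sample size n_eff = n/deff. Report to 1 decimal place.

331.3

deff = 1 + (24 − 1)·0.262 = 1 + 6.026 = 7.026.
n_eff = 2328 / 7.026 = 331.3.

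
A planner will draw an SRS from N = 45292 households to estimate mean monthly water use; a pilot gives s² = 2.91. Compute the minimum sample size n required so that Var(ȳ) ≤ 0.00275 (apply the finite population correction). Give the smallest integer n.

1035

Without fpc, n₀ = s²/D = 2.91/0.00275 = 1058.1818.
With fpc, (1 − n/N)·s²/n ≤ D requires n ≥ n₀/(1 + n₀/N) = 1058.1818/(1 + 1058.1818/45292) = 1034.0233.
Rounding up, n = 1035.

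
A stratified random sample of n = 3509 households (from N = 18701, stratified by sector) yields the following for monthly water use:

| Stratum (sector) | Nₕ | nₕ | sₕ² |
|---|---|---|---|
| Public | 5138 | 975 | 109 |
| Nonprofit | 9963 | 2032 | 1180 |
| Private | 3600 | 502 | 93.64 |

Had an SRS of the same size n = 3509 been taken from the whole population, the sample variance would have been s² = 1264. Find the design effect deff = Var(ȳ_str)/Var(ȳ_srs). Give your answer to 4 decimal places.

0.4921

Var(ȳ_str) = Σ Wₕ²(1−fₕ)sₕ²/nₕ with Wₕ = Nₕ/18701:
  Public: (5138/18701)²·(1−975/5138)·109/975 = 0.0068374275
  Nonprofit: (9963/18701)²·(1−2032/9963)·1180/2032 = 0.13120389
  Private: (3600/18701)²·(1−502/3600)·93.64/502 = 0.0059485613
  → Var(ȳ_str) = 0.14398988.
Var(ȳ_srs) = (1 − 3509/18701)·1264/3509 = 0.29262662.
deff = 0.14398988 / 0.29262662 = 0.4921.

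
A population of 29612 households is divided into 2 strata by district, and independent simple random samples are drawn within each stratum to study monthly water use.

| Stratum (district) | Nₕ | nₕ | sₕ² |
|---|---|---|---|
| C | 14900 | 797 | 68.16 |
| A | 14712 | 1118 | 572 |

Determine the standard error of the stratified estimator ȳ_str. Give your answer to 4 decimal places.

0.3704

Var(ȳ_str) = Σₕ Wₕ²(1 − fₕ)sₕ²/nₕ with Wₕ = Nₕ/N, N = 29612.
C: Wₕ = 0.50317439; term = 0.50317439²·(1 − 0.05348993)·68.16/797 = 0.020494322.
A: Wₕ = 0.49682561; term = 0.49682561²·(1 − 0.07599239)·572/1118 = 0.1166911.
Sum = 0.13718542.
SE = √(0.13718542) = 0.3704.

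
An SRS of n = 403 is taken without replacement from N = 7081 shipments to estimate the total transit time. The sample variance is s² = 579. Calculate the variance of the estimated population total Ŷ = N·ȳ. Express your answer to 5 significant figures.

6.7938 × 10^7

Var(Ŷ) = N²·Var(ȳ) = N²·(1 − n/N)·s²/n.
f = 403/7081 = 0.05691287; Var(ȳ) = 0.94308713·579/403 = 1.3549565.
Var(Ŷ) = 7081² · 1.3549565 = 6.7938279 × 10^7.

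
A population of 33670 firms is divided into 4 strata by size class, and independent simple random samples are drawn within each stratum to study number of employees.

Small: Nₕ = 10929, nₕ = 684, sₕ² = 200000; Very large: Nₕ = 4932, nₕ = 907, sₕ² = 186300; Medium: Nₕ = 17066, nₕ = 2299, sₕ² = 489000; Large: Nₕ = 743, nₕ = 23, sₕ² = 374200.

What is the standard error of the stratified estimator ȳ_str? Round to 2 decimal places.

Var(ȳ_str) = Σₕ Wₕ²(1 − fₕ)sₕ²/nₕ with Wₕ = Nₕ/N, N = 33670.
Small: Wₕ = 0.32459162; term = 0.32459162²·(1 − 0.06258578)·200000/684 = 28.87886.
Very large: Wₕ = 0.14648055; term = 0.14648055²·(1 − 0.18390105)·186300/907 = 3.5967337.
Medium: Wₕ = 0.50686071; term = 0.50686071²·(1 − 0.13471229)·489000/2299 = 47.283288.
Large: Wₕ = 0.02206712; term = 0.02206712²·(1 − 0.03095559)·374200/23 = 7.6773444.
Sum = 87.436226.
SE = √(87.436226) = 9.35.

9.35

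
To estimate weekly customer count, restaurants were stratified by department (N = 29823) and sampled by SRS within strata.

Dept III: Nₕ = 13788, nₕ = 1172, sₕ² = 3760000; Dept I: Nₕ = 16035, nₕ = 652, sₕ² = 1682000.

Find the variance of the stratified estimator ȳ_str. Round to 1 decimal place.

1342.9

Var(ȳ_str) = Σₕ Wₕ²(1 − fₕ)sₕ²/nₕ with Wₕ = Nₕ/N, N = 29823.
Dept III: Wₕ = 0.46232773; term = 0.46232773²·(1 − 0.08500145)·3760000/1172 = 627.45203.
Dept I: Wₕ = 0.53767227; term = 0.53767227²·(1 − 0.04066105)·1682000/652 = 715.46063.
Sum = 1342.9127.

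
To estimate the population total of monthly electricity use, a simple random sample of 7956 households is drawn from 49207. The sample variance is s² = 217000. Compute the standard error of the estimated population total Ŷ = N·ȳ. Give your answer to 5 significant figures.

235300

Var(Ŷ) = N²·Var(ȳ) = N²·(1 − n/N)·s²/n.
f = 7956/49207 = 0.16168431; Var(ȳ) = 0.83831569·217000/7956 = 22.865071.
Var(Ŷ) = 49207² · 22.865071 = 5.5363856 × 10^10.
SE(Ŷ) = √(5.5363856 × 10^10) = 235300.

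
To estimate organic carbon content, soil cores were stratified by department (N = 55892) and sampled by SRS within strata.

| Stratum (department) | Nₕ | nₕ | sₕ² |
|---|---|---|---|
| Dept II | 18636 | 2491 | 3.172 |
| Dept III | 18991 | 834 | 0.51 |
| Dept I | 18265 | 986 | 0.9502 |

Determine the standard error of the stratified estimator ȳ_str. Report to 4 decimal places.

Var(ȳ_str) = Σₕ Wₕ²(1 − fₕ)sₕ²/nₕ with Wₕ = Nₕ/N, N = 55892.
Dept II: Wₕ = 0.33342876; term = 0.33342876²·(1 − 0.13366602)·3.172/2491 = 1.226453 × 10^-4.
Dept III: Wₕ = 0.33978029; term = 0.33978029²·(1 − 0.04391554)·0.51/834 = 6.7498909 × 10^-5.
Dept I: Wₕ = 0.32679095; term = 0.32679095²·(1 − 0.05398303)·0.9502/986 = 9.7359221 × 10^-5.
Sum = 2.8750343 × 10^-4.
SE = √(2.8750343 × 10^-4) = 0.0170.

0.0170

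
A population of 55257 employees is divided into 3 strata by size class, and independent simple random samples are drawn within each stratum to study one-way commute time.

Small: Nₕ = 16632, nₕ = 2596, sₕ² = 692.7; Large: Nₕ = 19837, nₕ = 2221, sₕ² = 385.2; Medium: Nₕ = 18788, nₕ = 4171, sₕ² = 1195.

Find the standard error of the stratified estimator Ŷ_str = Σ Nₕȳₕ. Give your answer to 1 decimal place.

14197.8

Var(Ŷ_str) = Σₕ Nₕ²(1 − fₕ)sₕ²/nₕ.
Small: 16632²·(1 − 2596/16632)·692.7/2596 = 6.2291435 × 10^7.
Large: 19837²·(1 − 2221/19837)·385.2/2221 = 6.0606753 × 10^7.
Medium: 18788²·(1 − 4171/18788)·1195/4171 = 7.8680392 × 10^7.
Sum = 2.0157858 × 10^8.
SE = √(2.0157858 × 10^8) = 14197.8.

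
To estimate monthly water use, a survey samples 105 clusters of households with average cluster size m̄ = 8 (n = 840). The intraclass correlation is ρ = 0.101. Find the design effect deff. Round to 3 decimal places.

deff = 1 + (8 − 1)·0.101 = 1 + 0.707 = 1.707.

1.707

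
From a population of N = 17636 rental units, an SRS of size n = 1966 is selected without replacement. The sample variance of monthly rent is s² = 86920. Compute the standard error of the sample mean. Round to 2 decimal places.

6.27

Under SRS without replacement, Var(ȳ) = (1 − f)·s²/n with f = n/N = 1966/17636 = 0.11147653.
Var(ȳ) = (1 − 0.11147653)·86920/1966 = 0.88852347·44.211597 = 39.283042.
SE(ȳ) = √(39.283042) = 6.27.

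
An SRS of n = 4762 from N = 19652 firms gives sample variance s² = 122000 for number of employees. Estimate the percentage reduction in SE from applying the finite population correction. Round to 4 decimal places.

12.9550

f = n/N = 4762/19652 = 0.24231630.
SE_no-fpc = √(s²/n) = 5.0615697; SE_fpc = √((1−f)s²/n) = 4.4058448.
Ratio = √(1−f) = 0.87045028. Reduction = 100·(1 − 0.87045028) = 12.9550%.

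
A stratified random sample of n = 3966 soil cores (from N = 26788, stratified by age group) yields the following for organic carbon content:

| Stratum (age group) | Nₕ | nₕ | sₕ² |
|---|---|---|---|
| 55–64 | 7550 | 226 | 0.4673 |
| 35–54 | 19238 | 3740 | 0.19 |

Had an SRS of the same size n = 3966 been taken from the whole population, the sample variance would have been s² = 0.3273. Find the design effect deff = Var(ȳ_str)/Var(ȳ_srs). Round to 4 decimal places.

2.5664

Var(ȳ_str) = Σ Wₕ²(1−fₕ)sₕ²/nₕ with Wₕ = Nₕ/26788:
  55–64: (7550/26788)²·(1−226/7550)·0.4673/226 = 1.5933165 × 10^-4
  35–54: (19238/26788)²·(1−3740/19238)·0.19/3740 = 2.110751 × 10^-5
  → Var(ȳ_str) = 1.8043916 × 10^-4.
Var(ȳ_srs) = (1 − 3966/26788)·0.3273/3966 = 7.0308318 × 10^-5.
deff = (1.8043916 × 10^-4) / (7.0308318 × 10^-5) = 2.5664.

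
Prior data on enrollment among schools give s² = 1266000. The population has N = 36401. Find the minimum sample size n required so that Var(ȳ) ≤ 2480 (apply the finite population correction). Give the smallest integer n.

Without fpc, n₀ = s²/D = 1266000/2480 = 510.4839.
With fpc, (1 − n/N)·s²/n ≤ D requires n ≥ n₀/(1 + n₀/N) = 510.4839/(1 + 510.4839/36401) = 503.4239.
Rounding up, n = 504.

504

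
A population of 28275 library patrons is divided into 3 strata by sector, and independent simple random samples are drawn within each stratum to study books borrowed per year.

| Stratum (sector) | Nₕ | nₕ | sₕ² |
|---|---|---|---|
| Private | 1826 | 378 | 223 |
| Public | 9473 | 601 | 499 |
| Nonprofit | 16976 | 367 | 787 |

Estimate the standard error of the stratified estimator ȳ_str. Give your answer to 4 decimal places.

0.9195

Var(ȳ_str) = Σₕ Wₕ²(1 − fₕ)sₕ²/nₕ with Wₕ = Nₕ/N, N = 28275.
Private: Wₕ = 0.06458002; term = 0.06458002²·(1 − 0.20700986)·223/378 = 0.0019510894.
Public: Wₕ = 0.33503095; term = 0.33503095²·(1 − 0.06344347)·499/601 = 0.087283051.
Nonprofit: Wₕ = 0.60038904; term = 0.60038904²·(1 − 0.02161876)·787/367 = 0.75627944.
Sum = 0.84551358.
SE = √(0.84551358) = 0.9195.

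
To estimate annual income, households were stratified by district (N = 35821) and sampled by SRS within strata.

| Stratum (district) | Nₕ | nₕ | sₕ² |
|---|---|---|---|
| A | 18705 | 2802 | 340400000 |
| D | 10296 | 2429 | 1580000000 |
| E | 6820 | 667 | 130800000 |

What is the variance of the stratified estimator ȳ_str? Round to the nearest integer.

Var(ȳ_str) = Σₕ Wₕ²(1 − fₕ)sₕ²/nₕ with Wₕ = Nₕ/N, N = 35821.
A: Wₕ = 0.52217973; term = 0.52217973²·(1 − 0.14979952)·340400000/2802 = 28163.251.
D: Wₕ = 0.28742916; term = 0.28742916²·(1 − 0.23591686)·1580000000/2429 = 41061.22.
E: Wₕ = 0.19039111; term = 0.19039111²·(1 − 0.09780059)·130800000/667 = 6413.2444.
Sum = 75637.715.

75638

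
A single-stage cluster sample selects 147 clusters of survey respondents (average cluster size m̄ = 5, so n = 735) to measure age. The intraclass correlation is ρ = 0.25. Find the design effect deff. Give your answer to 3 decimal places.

deff = 1 + (5 − 1)·0.25 = 1 + 1 = 2.

2.000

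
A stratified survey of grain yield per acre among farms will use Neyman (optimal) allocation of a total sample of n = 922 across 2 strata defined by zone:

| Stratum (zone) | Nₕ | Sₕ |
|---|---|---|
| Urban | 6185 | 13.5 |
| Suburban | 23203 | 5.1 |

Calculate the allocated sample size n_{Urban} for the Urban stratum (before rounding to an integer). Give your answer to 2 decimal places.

381.43

Neyman allocation: nₕ = n·NₕSₕ / Σⱼ NⱼSⱼ.
Σ NⱼSⱼ = 6185·13.5 + 23203·5.1 = 201832.8.
n_{Urban} = 922·6185·13.5 / 201832.8 = 381.43.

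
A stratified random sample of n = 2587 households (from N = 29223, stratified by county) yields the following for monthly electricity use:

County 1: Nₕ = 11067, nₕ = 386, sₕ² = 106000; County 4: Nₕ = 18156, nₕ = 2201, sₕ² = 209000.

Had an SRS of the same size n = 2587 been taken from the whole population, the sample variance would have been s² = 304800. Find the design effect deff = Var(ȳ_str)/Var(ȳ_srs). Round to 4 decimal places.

Var(ȳ_str) = Σ Wₕ²(1−fₕ)sₕ²/nₕ with Wₕ = Nₕ/29223:
  County 1: (11067/29223)²·(1−386/11067)·106000/386 = 38.011131
  County 4: (18156/29223)²·(1−2201/18156)·209000/2201 = 32.210215
  → Var(ȳ_str) = 70.221346.
Var(ȳ_srs) = (1 − 2587/29223)·304800/2587 = 107.38973.
deff = 70.221346 / 107.38973 = 0.6539.

0.6539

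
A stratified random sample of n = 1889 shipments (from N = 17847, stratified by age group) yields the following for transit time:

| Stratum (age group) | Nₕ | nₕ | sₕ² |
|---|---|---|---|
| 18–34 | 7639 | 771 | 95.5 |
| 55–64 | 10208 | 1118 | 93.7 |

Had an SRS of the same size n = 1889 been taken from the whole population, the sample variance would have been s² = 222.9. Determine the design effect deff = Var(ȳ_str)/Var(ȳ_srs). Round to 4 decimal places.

Var(ȳ_str) = Σ Wₕ²(1−fₕ)sₕ²/nₕ with Wₕ = Nₕ/17847:
  18–34: (7639/17847)²·(1−771/7639)·95.5/771 = 0.020402592
  55–64: (10208/17847)²·(1−1118/10208)·93.7/1118 = 0.024415852
  → Var(ȳ_str) = 0.044818444.
Var(ȳ_srs) = (1 − 1889/17847)·222.9/1889 = 0.10550945.
deff = 0.044818444 / 0.10550945 = 0.4248.

0.4248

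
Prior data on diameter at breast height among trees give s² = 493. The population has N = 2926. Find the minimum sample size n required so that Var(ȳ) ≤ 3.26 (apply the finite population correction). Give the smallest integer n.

144

Without fpc, n₀ = s²/D = 493/3.26 = 151.2270.
With fpc, (1 − n/N)·s²/n ≤ D requires n ≥ n₀/(1 + n₀/N) = 151.2270/(1 + 151.2270/2926) = 143.7951.
Rounding up, n = 144.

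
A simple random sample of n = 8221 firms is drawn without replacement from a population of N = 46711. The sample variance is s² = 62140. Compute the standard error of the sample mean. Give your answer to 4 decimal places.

Under SRS without replacement, Var(ȳ) = (1 − f)·s²/n with f = n/N = 8221/46711 = 0.17599709.
Var(ȳ) = (1 − 0.17599709)·62140/8221 = 0.82400291·7.5586912 = 6.2283835.
SE(ȳ) = √(6.2283835) = 2.4957.

2.4957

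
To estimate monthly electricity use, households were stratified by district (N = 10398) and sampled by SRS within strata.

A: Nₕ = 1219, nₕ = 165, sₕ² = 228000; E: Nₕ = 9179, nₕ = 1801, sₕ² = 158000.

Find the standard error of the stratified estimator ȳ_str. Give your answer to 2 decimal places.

8.45

Var(ȳ_str) = Σₕ Wₕ²(1 − fₕ)sₕ²/nₕ with Wₕ = Nₕ/N, N = 10398.
A: Wₕ = 0.11723408; term = 0.11723408²·(1 − 0.13535685)·228000/165 = 16.420848.
E: Wₕ = 0.88276592; term = 0.88276592²·(1 − 0.19620874)·158000/1801 = 54.951274.
Sum = 71.372122.
SE = √(71.372122) = 8.45.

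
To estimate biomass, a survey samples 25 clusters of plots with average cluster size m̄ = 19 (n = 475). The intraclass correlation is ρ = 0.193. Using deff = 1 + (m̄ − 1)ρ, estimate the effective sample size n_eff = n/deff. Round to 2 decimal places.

106.17

deff = 1 + (19 − 1)·0.193 = 1 + 3.474 = 4.474.
n_eff = 475 / 4.474 = 106.17.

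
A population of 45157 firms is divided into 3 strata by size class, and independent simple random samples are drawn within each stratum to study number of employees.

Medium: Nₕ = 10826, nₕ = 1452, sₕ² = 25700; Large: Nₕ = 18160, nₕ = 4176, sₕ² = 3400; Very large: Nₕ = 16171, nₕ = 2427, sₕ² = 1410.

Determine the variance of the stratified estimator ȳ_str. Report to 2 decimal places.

Var(ȳ_str) = Σₕ Wₕ²(1 − fₕ)sₕ²/nₕ with Wₕ = Nₕ/N, N = 45157.
Medium: Wₕ = 0.23974135; term = 0.23974135²·(1 − 0.13412156)·25700/1452 = 0.88086492.
Large: Wₕ = 0.40215249; term = 0.40215249²·(1 − 0.22995595)·3400/4176 = 0.10139476.
Very large: Wₕ = 0.35810616; term = 0.35810616²·(1 − 0.15008348)·1410/2427 = 0.063321209.
Sum = 1.0455809.

1.05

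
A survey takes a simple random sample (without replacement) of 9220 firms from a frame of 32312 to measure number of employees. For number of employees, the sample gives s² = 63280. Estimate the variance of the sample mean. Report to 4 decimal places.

Under SRS without replacement, Var(ȳ) = (1 − f)·s²/n with f = n/N = 9220/32312 = 0.28534291.
Var(ȳ) = (1 − 0.28534291)·63280/9220 = 0.71465709·6.8633406 = 4.904935.

4.9049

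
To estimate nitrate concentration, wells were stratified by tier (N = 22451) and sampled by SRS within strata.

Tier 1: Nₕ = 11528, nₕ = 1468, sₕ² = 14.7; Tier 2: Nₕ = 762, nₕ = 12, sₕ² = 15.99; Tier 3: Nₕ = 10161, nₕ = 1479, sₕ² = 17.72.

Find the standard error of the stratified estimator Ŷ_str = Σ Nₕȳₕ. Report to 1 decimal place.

1726.2

Var(Ŷ_str) = Σₕ Nₕ²(1 − fₕ)sₕ²/nₕ.
Tier 1: 11528²·(1 − 1468/11528)·14.7/1468 = 1.1612968 × 10^6.
Tier 2: 762²·(1 − 12/762)·15.99/12 = 761523.75.
Tier 3: 10161²·(1 − 1479/10161)·17.72/1479 = 1.0569435 × 10^6.
Sum = 2.9797641 × 10^6.
SE = √(2.9797641 × 10^6) = 1726.2.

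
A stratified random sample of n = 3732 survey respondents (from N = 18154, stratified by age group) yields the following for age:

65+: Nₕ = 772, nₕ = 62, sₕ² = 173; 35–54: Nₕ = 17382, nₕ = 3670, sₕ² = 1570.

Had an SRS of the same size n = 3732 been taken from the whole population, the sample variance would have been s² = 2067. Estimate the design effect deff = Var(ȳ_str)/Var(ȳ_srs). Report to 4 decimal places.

0.7137

Var(ȳ_str) = Σ Wₕ²(1−fₕ)sₕ²/nₕ with Wₕ = Nₕ/18154:
  65+: (772/18154)²·(1−62/772)·173/62 = 0.0046407204
  35–54: (17382/18154)²·(1−3670/17382)·1570/3670 = 0.30937803
  → Var(ȳ_str) = 0.31401875.
Var(ȳ_srs) = (1 − 3732/18154)·2067/3732 = 0.43999932.
deff = 0.31401875 / 0.43999932 = 0.7137.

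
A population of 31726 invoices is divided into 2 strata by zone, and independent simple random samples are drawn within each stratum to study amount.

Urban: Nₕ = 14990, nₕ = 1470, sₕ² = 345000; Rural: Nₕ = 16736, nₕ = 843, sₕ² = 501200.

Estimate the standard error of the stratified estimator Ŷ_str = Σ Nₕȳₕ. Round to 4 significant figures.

Var(Ŷ_str) = Σₕ Nₕ²(1 − fₕ)sₕ²/nₕ.
Urban: 14990²·(1 − 1470/14990)·345000/1470 = 4.7564188 × 10^10.
Rural: 16736²·(1 − 843/16736)·501200/843 = 1.5813975 × 10^11.
Sum = 2.0570394 × 10^11.
SE = √(2.0570394 × 10^11) = 453500.

453500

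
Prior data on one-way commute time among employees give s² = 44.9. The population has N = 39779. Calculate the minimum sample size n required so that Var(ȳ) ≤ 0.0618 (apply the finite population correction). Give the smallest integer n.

714

Without fpc, n₀ = s²/D = 44.9/0.0618 = 726.5372.
With fpc, (1 − n/N)·s²/n ≤ D requires n ≥ n₀/(1 + n₀/N) = 726.5372/(1 + 726.5372/39779) = 713.5055.
Rounding up, n = 714.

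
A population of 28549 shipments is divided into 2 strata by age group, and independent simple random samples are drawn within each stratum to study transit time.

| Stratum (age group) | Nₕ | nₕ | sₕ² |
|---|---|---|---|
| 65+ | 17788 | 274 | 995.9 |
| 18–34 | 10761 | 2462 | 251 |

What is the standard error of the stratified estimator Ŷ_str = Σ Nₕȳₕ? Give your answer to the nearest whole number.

33785

Var(Ŷ_str) = Σₕ Nₕ²(1 − fₕ)sₕ²/nₕ.
65+: 17788²·(1 − 274/17788)·995.9/274 = 1.1323421 × 10^9.
18–34: 10761²·(1 − 2462/10761)·251/2462 = 9.1046671 × 10^6.
Sum = 1.1414468 × 10^9.
SE = √(1.1414468 × 10^9) = 33785.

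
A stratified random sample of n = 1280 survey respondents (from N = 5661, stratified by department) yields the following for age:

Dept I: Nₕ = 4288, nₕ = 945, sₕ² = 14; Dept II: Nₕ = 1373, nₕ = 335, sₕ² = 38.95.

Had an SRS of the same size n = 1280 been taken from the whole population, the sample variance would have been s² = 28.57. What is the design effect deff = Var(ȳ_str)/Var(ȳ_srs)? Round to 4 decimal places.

0.6830

Var(ȳ_str) = Σ Wₕ²(1−fₕ)sₕ²/nₕ with Wₕ = Nₕ/5661:
  Dept I: (4288/5661)²·(1−945/4288)·14/945 = 0.0066267574
  Dept II: (1373/5661)²·(1−335/1373)·38.95/335 = 0.0051706392
  → Var(ȳ_str) = 0.011797397.
Var(ȳ_srs) = (1 − 1280/5661)·28.57/1280 = 0.017273501.
deff = 0.011797397 / 0.017273501 = 0.6830.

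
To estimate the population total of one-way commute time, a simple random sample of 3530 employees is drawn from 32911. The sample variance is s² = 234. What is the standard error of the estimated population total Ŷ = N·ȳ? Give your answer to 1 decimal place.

Var(Ŷ) = N²·Var(ȳ) = N²·(1 − n/N)·s²/n.
f = 3530/32911 = 0.10725897; Var(ȳ) = 0.89274103·234/3530 = 0.059178867.
Var(Ŷ) = 32911² · 0.059178867 = 6.4098638 × 10^7.
SE(Ŷ) = √(6.4098638 × 10^7) = 8006.2.

8006.2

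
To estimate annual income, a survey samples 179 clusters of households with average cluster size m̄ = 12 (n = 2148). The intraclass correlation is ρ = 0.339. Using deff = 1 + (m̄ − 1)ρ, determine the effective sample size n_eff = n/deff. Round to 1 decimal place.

454.2

deff = 1 + (12 − 1)·0.339 = 1 + 3.729 = 4.729.
n_eff = 2148 / 4.729 = 454.2.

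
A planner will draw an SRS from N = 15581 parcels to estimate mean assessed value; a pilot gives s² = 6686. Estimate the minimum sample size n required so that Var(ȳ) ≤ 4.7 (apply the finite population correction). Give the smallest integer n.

1304

Without fpc, n₀ = s²/D = 6686/4.7 = 1422.5532.
With fpc, (1 − n/N)·s²/n ≤ D requires n ≥ n₀/(1 + n₀/N) = 1422.5532/(1 + 1422.5532/15581) = 1303.5394.
Rounding up, n = 1304.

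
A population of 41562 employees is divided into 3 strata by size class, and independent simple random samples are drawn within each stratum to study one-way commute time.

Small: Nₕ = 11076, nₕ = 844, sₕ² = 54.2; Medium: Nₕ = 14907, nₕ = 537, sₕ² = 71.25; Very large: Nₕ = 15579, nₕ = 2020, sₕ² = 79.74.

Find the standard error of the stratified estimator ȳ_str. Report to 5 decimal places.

Var(ȳ_str) = Σₕ Wₕ²(1 − fₕ)sₕ²/nₕ with Wₕ = Nₕ/N, N = 41562.
Small: Wₕ = 0.26649343; term = 0.26649343²·(1 − 0.07620079)·54.2/844 = 0.0042131551.
Medium: Wₕ = 0.35866898; term = 0.35866898²·(1 − 0.03602334)·71.25/537 = 0.016453744.
Very large: Wₕ = 0.37483759; term = 0.37483759²·(1 − 0.12966172)·79.74/2020 = 0.0048272437.
Sum = 0.025494143.
SE = √(0.025494143) = 0.15967.

0.15967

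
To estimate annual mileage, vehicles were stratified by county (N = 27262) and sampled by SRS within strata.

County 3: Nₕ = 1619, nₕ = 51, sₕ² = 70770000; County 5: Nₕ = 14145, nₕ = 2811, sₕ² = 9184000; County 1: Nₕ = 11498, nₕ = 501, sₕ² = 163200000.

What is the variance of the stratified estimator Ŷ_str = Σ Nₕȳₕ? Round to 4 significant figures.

4.524 × 10^13

Var(Ŷ_str) = Σₕ Nₕ²(1 − fₕ)sₕ²/nₕ.
County 3: 1619²·(1 − 51/1619)·70770000/51 = 3.5226697 × 10^12.
County 5: 14145²·(1 − 2811/14145)·9184000/2811 = 5.2378998 × 10^11.
County 1: 11498²·(1 − 501/11498)·163200000/501 = 4.1188783 × 10^13.
Sum = 4.5235243 × 10^13.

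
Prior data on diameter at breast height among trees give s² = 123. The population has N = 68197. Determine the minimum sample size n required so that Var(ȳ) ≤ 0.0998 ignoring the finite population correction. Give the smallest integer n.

Without fpc, n₀ = s²/D = 123/0.0998 = 1232.4649.
Rounding up, n = 1233.

1233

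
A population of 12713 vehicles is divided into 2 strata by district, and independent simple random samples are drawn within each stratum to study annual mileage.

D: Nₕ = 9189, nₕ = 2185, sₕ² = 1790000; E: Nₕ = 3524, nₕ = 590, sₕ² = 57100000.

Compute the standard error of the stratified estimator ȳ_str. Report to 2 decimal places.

80.73

Var(ȳ_str) = Σₕ Wₕ²(1 − fₕ)sₕ²/nₕ with Wₕ = Nₕ/N, N = 12713.
D: Wₕ = 0.72280343; term = 0.72280343²·(1 − 0.23778431)·1790000/2185 = 326.22699.
E: Wₕ = 0.27719657; term = 0.27719657²·(1 − 0.16742338)·57100000/590 = 6191.3308.
Sum = 6517.5578.
SE = √(6517.5578) = 80.73.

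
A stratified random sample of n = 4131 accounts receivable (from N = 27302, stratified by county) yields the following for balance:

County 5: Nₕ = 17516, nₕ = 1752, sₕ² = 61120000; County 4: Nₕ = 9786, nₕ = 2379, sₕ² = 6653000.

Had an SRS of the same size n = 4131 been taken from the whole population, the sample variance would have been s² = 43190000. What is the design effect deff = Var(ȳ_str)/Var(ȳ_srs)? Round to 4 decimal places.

1.4871

Var(ȳ_str) = Σ Wₕ²(1−fₕ)sₕ²/nₕ with Wₕ = Nₕ/27302:
  County 5: (17516/27302)²·(1−1752/17516)·61120000/1752 = 12922.951
  County 4: (9786/27302)²·(1−2379/9786)·6653000/2379 = 271.9454
  → Var(ȳ_str) = 13194.896.
Var(ȳ_srs) = (1 − 4131/27302)·43190000/4131 = 8873.1602.
deff = 13194.896 / 8873.1602 = 1.4871.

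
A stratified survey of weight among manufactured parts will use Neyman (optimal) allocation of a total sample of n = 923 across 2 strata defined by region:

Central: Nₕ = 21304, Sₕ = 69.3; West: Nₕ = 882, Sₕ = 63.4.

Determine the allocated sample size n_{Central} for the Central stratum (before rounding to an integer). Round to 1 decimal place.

Neyman allocation: nₕ = n·NₕSₕ / Σⱼ NⱼSⱼ.
Σ NⱼSⱼ = 21304·69.3 + 882·63.4 = 1.532286 × 10^6.
n_{Central} = 923·21304·69.3 / (1.532286 × 10^6) = 889.3.

889.3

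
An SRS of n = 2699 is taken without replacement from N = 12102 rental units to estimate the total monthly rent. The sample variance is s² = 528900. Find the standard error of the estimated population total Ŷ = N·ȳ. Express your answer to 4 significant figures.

149300

Var(Ŷ) = N²·Var(ȳ) = N²·(1 − n/N)·s²/n.
f = 2699/12102 = 0.22302099; Var(ȳ) = 0.77697901·528900/2699 = 152.25795.
Var(Ŷ) = 12102² · 152.25795 = 2.2299456 × 10^10.
SE(Ŷ) = √(2.2299456 × 10^10) = 149300.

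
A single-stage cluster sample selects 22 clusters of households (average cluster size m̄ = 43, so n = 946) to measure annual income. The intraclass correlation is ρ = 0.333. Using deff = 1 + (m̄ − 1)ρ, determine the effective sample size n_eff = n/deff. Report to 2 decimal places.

deff = 1 + (43 − 1)·0.333 = 1 + 13.986 = 14.986.
n_eff = 946 / 14.986 = 63.13.

63.13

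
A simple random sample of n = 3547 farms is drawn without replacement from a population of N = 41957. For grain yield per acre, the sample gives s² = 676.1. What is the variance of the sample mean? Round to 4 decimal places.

0.1745

Under SRS without replacement, Var(ȳ) = (1 − f)·s²/n with f = n/N = 3547/41957 = 0.08453893.
Var(ȳ) = (1 − 0.08453893)·676.1/3547 = 0.91546107·0.19061178 = 0.17449767.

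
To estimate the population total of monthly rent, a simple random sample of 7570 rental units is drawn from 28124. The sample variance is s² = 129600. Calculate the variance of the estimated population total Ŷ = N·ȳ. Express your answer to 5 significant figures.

9.8965 × 10^9

Var(Ŷ) = N²·Var(ȳ) = N²·(1 − n/N)·s²/n.
f = 7570/28124 = 0.26916513; Var(ȳ) = 0.73083487·129600/7570 = 12.512048.
Var(Ŷ) = 28124² · 12.512048 = 9.8965217 × 10^9.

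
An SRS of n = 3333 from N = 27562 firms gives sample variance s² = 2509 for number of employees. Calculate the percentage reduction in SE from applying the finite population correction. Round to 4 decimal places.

6.2411

f = n/N = 3333/27562 = 0.12092736.
SE_no-fpc = √(s²/n) = 0.86762623; SE_fpc = √((1−f)s²/n) = 0.81347658.
Ratio = √(1−f) = 0.93758874. Reduction = 100·(1 − 0.93758874) = 6.2411%.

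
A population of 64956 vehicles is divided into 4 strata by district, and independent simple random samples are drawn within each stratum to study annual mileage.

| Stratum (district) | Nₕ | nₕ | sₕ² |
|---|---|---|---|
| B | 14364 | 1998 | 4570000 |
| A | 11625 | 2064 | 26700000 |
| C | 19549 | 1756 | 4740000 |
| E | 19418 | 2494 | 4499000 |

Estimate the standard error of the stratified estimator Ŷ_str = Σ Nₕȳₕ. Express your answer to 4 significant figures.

1.837 × 10^6

Var(Ŷ_str) = Σₕ Nₕ²(1 − fₕ)sₕ²/nₕ.
B: 14364²·(1 − 1998/14364)·4570000/1998 = 4.0627992 × 10^11.
A: 11625²·(1 − 2064/11625)·26700000/2064 = 1.4377979 × 10^12.
C: 19549²·(1 − 1756/19549)·4740000/1756 = 9.3891776 × 10^11.
E: 19418²·(1 − 2494/19418)·4499000/2494 = 5.9282575 × 10^11.
Sum = 3.3758213 × 10^12.
SE = √(3.3758213 × 10^12) = 1.837 × 10^6.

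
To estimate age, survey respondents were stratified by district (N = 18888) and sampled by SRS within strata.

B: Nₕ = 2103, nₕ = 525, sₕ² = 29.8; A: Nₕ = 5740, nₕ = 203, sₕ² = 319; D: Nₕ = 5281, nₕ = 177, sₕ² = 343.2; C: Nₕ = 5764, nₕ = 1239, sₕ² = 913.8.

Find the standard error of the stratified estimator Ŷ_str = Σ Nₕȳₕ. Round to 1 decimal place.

11028.7

Var(Ŷ_str) = Σₕ Nₕ²(1 − fₕ)sₕ²/nₕ.
B: 2103²·(1 − 525/2103)·29.8/525 = 188366.31.
A: 5740²·(1 − 203/5740)·319/203 = 4.994374 × 10^7.
D: 5281²·(1 − 177/5281)·343.2/177 = 5.2263783 × 10^7.
C: 5764²·(1 − 1239/5764)·913.8/1239 = 1.9236338 × 10^7.
Sum = 1.2163223 × 10^8.
SE = √(1.2163223 × 10^8) = 11028.7.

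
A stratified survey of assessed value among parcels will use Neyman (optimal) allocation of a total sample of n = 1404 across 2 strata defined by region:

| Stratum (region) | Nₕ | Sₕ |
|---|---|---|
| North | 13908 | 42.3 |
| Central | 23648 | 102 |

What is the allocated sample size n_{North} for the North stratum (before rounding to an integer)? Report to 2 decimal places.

Neyman allocation: nₕ = n·NₕSₕ / Σⱼ NⱼSⱼ.
Σ NⱼSⱼ = 13908·42.3 + 23648·102 = 3.0004044 × 10^6.
n_{North} = 1404·13908·42.3 / (3.0004044 × 10^6) = 275.29.

275.29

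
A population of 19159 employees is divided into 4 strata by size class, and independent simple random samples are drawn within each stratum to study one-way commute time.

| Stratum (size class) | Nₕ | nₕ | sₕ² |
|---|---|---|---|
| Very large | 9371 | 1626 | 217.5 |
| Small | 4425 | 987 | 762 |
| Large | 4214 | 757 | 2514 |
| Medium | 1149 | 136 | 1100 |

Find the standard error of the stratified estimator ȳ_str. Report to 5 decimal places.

0.46464

Var(ȳ_str) = Σₕ Wₕ²(1 − fₕ)sₕ²/nₕ with Wₕ = Nₕ/N, N = 19159.
Very large: Wₕ = 0.48911739; term = 0.48911739²·(1 − 0.17351403)·217.5/1626 = 0.026448461.
Small: Wₕ = 0.23096195; term = 0.23096195²·(1 − 0.22305085)·762/987 = 0.03199715.
Large: Wₕ = 0.21994885; term = 0.21994885²·(1 − 0.17963930)·2514/757 = 0.13180067.
Medium: Wₕ = 0.05997181; term = 0.05997181²·(1 − 0.11836379)·1100/136 = 0.025647059.
Sum = 0.21589334.
SE = √(0.21589334) = 0.46464.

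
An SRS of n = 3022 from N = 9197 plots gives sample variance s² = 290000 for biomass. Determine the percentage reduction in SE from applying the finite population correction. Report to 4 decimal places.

f = n/N = 3022/9197 = 0.32858541.
SE_no-fpc = √(s²/n) = 9.7960675; SE_fpc = √((1−f)s²/n) = 8.0268871.
Ratio = √(1−f) = 0.81939892. Reduction = 100·(1 − 0.81939892) = 18.0601%.

18.0601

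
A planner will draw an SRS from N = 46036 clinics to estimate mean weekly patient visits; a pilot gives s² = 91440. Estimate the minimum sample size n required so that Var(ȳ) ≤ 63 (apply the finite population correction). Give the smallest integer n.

1408

Without fpc, n₀ = s²/D = 91440/63 = 1451.4286.
With fpc, (1 − n/N)·s²/n ≤ D requires n ≥ n₀/(1 + n₀/N) = 1451.4286/(1 + 1451.4286/46036) = 1407.0664.
Rounding up, n = 1408.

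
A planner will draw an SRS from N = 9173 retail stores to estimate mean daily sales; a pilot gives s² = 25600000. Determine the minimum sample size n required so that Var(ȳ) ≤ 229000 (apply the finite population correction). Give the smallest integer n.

Without fpc, n₀ = s²/D = 25600000/229000 = 111.7904.
With fpc, (1 − n/N)·s²/n ≤ D requires n ≥ n₀/(1 + n₀/N) = 111.7904/(1 + 111.7904/9173) = 110.4444.
Rounding up, n = 111.

111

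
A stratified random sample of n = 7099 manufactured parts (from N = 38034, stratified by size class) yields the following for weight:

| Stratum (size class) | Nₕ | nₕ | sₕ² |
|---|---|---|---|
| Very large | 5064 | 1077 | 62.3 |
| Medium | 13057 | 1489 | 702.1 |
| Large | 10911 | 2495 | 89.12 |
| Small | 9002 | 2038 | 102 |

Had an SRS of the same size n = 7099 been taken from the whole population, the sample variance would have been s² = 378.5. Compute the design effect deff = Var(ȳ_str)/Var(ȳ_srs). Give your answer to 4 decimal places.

Var(ȳ_str) = Σ Wₕ²(1−fₕ)sₕ²/nₕ with Wₕ = Nₕ/38034:
  Very large: (5064/38034)²·(1−1077/5064)·62.3/1077 = 8.0736194 × 10^-4
  Medium: (13057/38034)²·(1−1489/13057)·702.1/1489 = 0.049233641
  Large: (10911/38034)²·(1−2495/10911)·89.12/2495 = 0.0022674144
  Small: (9002/38034)²·(1−2038/9002)·102/2038 = 0.0021689511
  → Var(ȳ_str) = 0.054477368.
Var(ȳ_srs) = (1 − 7099/38034)·378.5/7099 = 0.043365746.
deff = 0.054477368 / 0.043365746 = 1.2562.

1.2562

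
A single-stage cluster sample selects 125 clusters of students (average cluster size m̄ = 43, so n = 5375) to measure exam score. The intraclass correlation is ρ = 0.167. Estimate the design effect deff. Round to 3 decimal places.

deff = 1 + (43 − 1)·0.167 = 1 + 7.014 = 8.014.

8.014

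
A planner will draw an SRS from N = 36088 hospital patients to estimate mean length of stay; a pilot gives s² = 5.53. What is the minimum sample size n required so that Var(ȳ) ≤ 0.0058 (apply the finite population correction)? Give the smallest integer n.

Without fpc, n₀ = s²/D = 5.53/0.0058 = 953.4483.
With fpc, (1 − n/N)·s²/n ≤ D requires n ≥ n₀/(1 + n₀/N) = 953.4483/(1 + 953.4483/36088) = 928.9065.
Rounding up, n = 929.

929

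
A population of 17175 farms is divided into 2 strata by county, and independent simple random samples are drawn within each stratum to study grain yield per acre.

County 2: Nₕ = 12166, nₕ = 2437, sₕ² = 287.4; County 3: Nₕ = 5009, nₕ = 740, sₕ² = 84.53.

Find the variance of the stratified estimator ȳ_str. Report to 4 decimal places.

Var(ȳ_str) = Σₕ Wₕ²(1 − fₕ)sₕ²/nₕ with Wₕ = Nₕ/N, N = 17175.
County 2: Wₕ = 0.70835517; term = 0.70835517²·(1 − 0.20031235)·287.4/2437 = 0.047320983.
County 3: Wₕ = 0.29164483; term = 0.29164483²·(1 − 0.14773408)·84.53/740 = 0.0082806198.
Sum = 0.055601603.

0.0556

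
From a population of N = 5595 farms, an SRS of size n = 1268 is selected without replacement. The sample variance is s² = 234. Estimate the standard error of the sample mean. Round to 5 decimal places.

Under SRS without replacement, Var(ȳ) = (1 − f)·s²/n with f = n/N = 1268/5595 = 0.22663092.
Var(ȳ) = (1 − 0.22663092)·234/1268 = 0.77336908·0.18454259 = 0.14271953.
SE(ȳ) = √(0.14271953) = 0.37778.

0.37778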